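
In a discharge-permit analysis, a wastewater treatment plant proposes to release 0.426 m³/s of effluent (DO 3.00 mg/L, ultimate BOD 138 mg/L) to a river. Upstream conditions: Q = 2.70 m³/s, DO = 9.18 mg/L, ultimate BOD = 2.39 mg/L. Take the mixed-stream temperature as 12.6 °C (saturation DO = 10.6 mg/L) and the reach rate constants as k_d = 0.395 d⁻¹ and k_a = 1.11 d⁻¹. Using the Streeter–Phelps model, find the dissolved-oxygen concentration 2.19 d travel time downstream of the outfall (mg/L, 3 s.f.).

DO ≈ 6.56 mg/L

Mixed DO = (2.70×9.18 + 0.426×3.00)/(2.70+0.426) = 26.06/3.126 = 8.338 mg/L.
Mixed L₀ = (2.70×2.39 + 0.426×138)/(3.126) = 65.24/3.126 = 20.87 mg/L.
Initial deficit D₀ = C_s − DO₀ = 10.6 − 8.338 = 2.262 mg/L.
D(2.19) = [0.395×20.87/(1.11−0.395)](e^(−0.395×2.19) − e^(−1.11×2.19)) + 2.262 e^(−1.11×2.19)
= 11.53 × (0.4210 − 0.08796) + 2.262 × 0.08796 = 4.039 mg/L.
DO = 10.6 − 4.039 = 6.561 mg/L.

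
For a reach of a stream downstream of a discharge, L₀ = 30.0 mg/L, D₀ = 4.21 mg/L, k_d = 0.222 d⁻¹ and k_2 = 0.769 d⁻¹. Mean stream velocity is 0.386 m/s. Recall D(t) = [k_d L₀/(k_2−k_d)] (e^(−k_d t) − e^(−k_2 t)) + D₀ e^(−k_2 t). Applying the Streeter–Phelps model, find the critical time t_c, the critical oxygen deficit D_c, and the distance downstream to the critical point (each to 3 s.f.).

t_c ≈ 1.50 d; D_c ≈ 6.21 mg/L; x_c ≈ 49.9 km

With k_2/k_d = 3.464 and 1 − D₀(k_2−k_d)/(k_d L₀) = 0.6542,
t_c = ln(3.464 × 0.6542) / (0.769 − 0.222) = ln(2.266) / 0.5470 = 0.8181/0.5470 = 1.496 d.
D_c = (k_d/k_2) L₀ e^(−k_d t_c) = (0.222/0.769) × 30.0 × e^(−0.222×1.496) = 0.2887 × 30.0 × 0.7175 = 6.214 mg/L.
x_c = v t_c = 0.386 m/s × 1.496 d × 86400 s/d = 49880 m ≈ 49.9 km.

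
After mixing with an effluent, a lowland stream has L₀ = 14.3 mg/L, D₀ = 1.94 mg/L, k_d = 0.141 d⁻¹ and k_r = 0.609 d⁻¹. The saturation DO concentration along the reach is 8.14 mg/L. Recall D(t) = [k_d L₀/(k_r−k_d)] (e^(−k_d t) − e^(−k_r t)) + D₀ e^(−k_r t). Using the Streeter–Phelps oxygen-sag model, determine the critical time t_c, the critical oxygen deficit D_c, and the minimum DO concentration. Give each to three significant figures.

t_c ≈ 1.85 d; D_c ≈ 2.55 mg/L; min DO ≈ 5.59 mg/L

t_c = [1/(k_r−k_d)] ln[(k_r/k_d)(1 − D₀(k_r−k_d)/(k_d L₀))]
= [1/(0.609−0.141)] ln[(0.609/0.141)(1 − 1.94×0.4680/(0.141×14.3))]
= (1/0.4680) ln[4.319 × 0.5497] = 2.137 × ln(2.374) = 2.137 × 0.8647 = 1.848 d.
L(t_c) = L₀ e^(−k_d t_c) = 14.3 × 0.7707 = 11.02 mg/L, and at the critical point k_r D_c = k_d L, so D_c = (0.141/0.609) × 11.02 = 2.552 mg/L.
Minimum DO = C_s − D_c = 8.14 − 2.552 = 5.588 mg/L.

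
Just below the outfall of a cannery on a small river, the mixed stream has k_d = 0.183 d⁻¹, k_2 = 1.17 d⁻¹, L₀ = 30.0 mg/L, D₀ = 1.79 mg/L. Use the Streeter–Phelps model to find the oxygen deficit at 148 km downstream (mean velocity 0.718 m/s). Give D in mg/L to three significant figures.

D ≈ 3.36 mg/L

Travel time t = x/v = 148 km / (0.718 m/s) = 148000 m / 0.718 m/s = 206100 s = 2.386 d.
k_d L₀/(k_2−k_d) = 0.183×30.0/(1.17−0.183) = 5.490/0.9870 = 5.562 mg/L.
e^(−k_d t) = e^(−0.183×2.386) = 0.6462; e^(−k_2 t) = e^(−1.17×2.386) = 0.06134.
D = 5.562 × (0.6462 − 0.06134) + 1.79 × 0.06134 = 3.253 + 0.1098 = 3.363 mg/L.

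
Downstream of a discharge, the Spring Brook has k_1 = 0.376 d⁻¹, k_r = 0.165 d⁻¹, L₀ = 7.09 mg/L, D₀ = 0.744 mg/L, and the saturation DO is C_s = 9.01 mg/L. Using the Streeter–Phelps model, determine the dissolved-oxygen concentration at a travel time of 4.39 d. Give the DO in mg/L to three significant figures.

k_1 L₀/(k_r−k_1) = 0.376×7.09/(0.165−0.376) = 2.666/-0.2110 = -12.63 mg/L.
e^(−k_1 t) = e^(−0.376×4.390) = 0.1919; e^(−k_r t) = e^(−0.165×4.390) = 0.4846.
D = -12.63 × (0.1919 − 0.4846) + 0.744 × 0.4846 = 3.698 + 0.3606 = 4.059 mg/L.
DO = C_s − D = 9.01 − 4.059 = 4.951 mg/L.

DO ≈ 4.95 mg/L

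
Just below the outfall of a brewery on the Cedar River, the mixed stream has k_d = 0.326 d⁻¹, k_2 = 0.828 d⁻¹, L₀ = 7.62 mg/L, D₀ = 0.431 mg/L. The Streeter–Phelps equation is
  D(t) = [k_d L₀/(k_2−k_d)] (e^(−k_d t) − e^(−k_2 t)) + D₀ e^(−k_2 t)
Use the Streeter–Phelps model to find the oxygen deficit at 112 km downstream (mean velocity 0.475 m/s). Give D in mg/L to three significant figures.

Travel time t = x/v = 112 km / (0.475 m/s) = 112000 m / 0.475 m/s = 235800 s = 2.729 d.
k_d L₀/(k_2−k_d) = 0.326×7.62/(0.828−0.326) = 2.484/0.5020 = 4.948 mg/L.
e^(−k_d t) = e^(−0.326×2.729) = 0.4108; e^(−k_2 t) = e^(−0.828×2.729) = 0.1044.
D = 4.948 × (0.4108 − 0.1044) + 0.431 × 0.1044 = 1.516 + 0.04499 = 1.561 mg/L.

D ≈ 1.56 mg/L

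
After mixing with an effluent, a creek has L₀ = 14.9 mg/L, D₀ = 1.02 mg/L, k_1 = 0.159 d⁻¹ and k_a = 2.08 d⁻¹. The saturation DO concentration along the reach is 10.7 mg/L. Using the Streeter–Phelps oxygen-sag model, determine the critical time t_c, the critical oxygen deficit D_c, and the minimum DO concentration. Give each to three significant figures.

t_c ≈ 0.425 d; D_c ≈ 1.06 mg/L; min DO ≈ 9.64 mg/L

With k_a/k_1 = 13.08 and 1 − D₀(k_a−k_1)/(k_1 L₀) = 0.1729,
t_c = ln(13.08 × 0.1729) / (2.08 − 0.159) = ln(2.262) / 1.921 = 0.8163/1.921 = 0.4250 d.
D_c = (k_1/k_a) L₀ e^(−k_1 t_c) = (0.159/2.08) × 14.9 × e^(−0.159×0.4250) = 0.07644 × 14.9 × 0.9347 = 1.065 mg/L.
Minimum DO = C_s − D_c = 10.7 − 1.065 = 9.635 mg/L.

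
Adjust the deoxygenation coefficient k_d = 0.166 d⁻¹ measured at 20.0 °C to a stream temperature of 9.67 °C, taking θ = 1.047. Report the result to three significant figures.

k_d(T₂) = k_d(T₁) · θ^(T₂−T₁) = 0.166 × 1.047^(9.67−20.0)
= 0.166 × 1.047^-10.3 = 0.166 × 0.6222 = 0.1033 d⁻¹.

k_d ≈ 0.103 d⁻¹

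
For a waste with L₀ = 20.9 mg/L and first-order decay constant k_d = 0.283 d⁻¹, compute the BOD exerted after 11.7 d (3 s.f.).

y ≈ 20.1 mg/L

y_t = L₀(1 − e^(−k_d t)) = 20.9 × (1 − e^(−0.283×11.7))
= 20.9 × (1 − 0.03648) = 20.9 × 0.9635 = 20.14 mg/L.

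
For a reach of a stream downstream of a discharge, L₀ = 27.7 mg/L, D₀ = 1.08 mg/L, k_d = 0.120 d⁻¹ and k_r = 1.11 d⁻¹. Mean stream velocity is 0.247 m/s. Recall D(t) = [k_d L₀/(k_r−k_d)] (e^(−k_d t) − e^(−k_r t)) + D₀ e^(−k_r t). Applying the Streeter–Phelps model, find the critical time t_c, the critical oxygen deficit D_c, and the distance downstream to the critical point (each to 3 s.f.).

t_c = [1/(k_r−k_d)] ln[(k_r/k_d)(1 − D₀(k_r−k_d)/(k_d L₀))]
= [1/(1.11−0.120)] ln[(1.11/0.120)(1 − 1.08×0.9900/(0.120×27.7))]
= (1/0.9900) ln[9.250 × 0.6783] = 1.010 × ln(6.275) = 1.010 × 1.837 = 1.855 d.
D_c = (k_d/k_r) L₀ e^(−k_d t_c) = (0.120/1.11) × 27.7 × e^(−0.120×1.855) = 0.1081 × 27.7 × 0.8004 = 2.397 mg/L.
x_c = v t_c = 0.247 m/s × 1.855 d × 86400 s/d = 39590 m ≈ 39.6 km.

t_c ≈ 1.86 d; D_c ≈ 2.40 mg/L; x_c ≈ 39.6 km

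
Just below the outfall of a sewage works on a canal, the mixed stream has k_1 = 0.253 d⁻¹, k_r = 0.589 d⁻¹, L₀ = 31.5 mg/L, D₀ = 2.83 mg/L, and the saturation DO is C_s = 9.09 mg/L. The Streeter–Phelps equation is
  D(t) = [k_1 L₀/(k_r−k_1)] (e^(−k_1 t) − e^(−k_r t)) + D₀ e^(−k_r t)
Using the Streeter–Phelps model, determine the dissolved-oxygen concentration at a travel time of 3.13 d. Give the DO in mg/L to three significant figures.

k_1 L₀/(k_r−k_1) = 0.253×31.5/(0.589−0.253) = 7.970/0.3360 = 23.72 mg/L.
e^(−k_1 t) = e^(−0.253×3.130) = 0.4530; e^(−k_r t) = e^(−0.589×3.130) = 0.1583.
D = 23.72 × (0.4530 − 0.1583) + 2.83 × 0.1583 = 6.991 + 0.4479 = 7.439 mg/L.
DO = C_s − D = 9.09 − 7.439 = 1.651 mg/L.

DO ≈ 1.65 mg/L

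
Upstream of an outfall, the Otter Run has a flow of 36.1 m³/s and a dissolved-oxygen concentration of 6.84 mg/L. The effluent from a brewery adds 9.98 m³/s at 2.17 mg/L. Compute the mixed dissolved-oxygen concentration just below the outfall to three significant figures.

5.83 mg/L

Flow-weighted mixing: C = (Q_r C_r + Q_w C_w)/(Q_r + Q_w)
= (36.1×6.84 + 9.98×2.17)/(36.1 + 9.98) = 268.6/46.08 = 5.829 mg/L.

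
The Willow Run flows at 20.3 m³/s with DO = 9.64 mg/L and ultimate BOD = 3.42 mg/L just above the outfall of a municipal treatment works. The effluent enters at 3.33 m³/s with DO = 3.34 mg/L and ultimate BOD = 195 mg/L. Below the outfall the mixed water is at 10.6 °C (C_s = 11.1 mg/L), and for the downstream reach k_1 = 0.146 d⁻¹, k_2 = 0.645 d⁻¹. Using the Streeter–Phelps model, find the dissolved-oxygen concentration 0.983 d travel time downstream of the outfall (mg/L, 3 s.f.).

Mixed DO = (20.3×9.64 + 3.33×3.34)/(20.3+3.33) = 206.8/23.63 = 8.752 mg/L.
Mixed L₀ = (20.3×3.42 + 3.33×195)/(23.63) = 718.8/23.63 = 30.42 mg/L.
Initial deficit D₀ = C_s − DO₀ = 11.1 − 8.752 = 2.348 mg/L.
D(0.983) = [0.146×30.42/(0.645−0.146)](e^(−0.146×0.983) − e^(−0.645×0.983)) + 2.348 e^(−0.645×0.983)
= 8.900 × (0.8663 − 0.5304) + 2.348 × 0.5304 = 4.234 mg/L.
DO = 11.1 − 4.234 = 6.866 mg/L.

DO ≈ 6.87 mg/L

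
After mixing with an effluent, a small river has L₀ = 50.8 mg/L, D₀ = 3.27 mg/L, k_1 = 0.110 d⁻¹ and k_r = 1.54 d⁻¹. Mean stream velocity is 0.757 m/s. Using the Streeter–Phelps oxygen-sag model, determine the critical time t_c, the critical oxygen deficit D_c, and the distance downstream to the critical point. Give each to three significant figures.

With k_r/k_1 = 14.00 and 1 − D₀(k_r−k_1)/(k_1 L₀) = 0.1632,
t_c = ln(14.00 × 0.1632) / (1.54 − 0.110) = ln(2.285) / 1.430 = 0.8262/1.430 = 0.5778 d.
D_c = (k_1/k_r) L₀ e^(−k_1 t_c) = (0.110/1.54) × 50.8 × e^(−0.110×0.5778) = 0.07143 × 50.8 × 0.9384 = 3.405 mg/L.
x_c = v t_c = 0.757 m/s × 0.5778 d × 86400 s/d = 37790 m ≈ 37.8 km.

t_c ≈ 0.578 d; D_c ≈ 3.41 mg/L; x_c ≈ 37.8 km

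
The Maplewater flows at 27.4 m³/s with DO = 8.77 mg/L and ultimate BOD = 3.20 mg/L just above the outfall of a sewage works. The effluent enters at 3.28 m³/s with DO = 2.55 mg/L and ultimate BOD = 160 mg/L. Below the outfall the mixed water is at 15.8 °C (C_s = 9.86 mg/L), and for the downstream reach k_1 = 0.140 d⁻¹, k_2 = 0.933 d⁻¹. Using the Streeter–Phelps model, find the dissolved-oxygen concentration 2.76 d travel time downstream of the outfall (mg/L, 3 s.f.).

DO ≈ 7.60 mg/L

Mixed DO = (27.4×8.77 + 3.28×2.55)/(27.4+3.28) = 248.7/30.68 = 8.105 mg/L.
Mixed L₀ = (27.4×3.20 + 3.28×160)/(30.68) = 612.5/30.68 = 19.96 mg/L.
Initial deficit D₀ = C_s − DO₀ = 9.86 − 8.105 = 1.755 mg/L.
D(2.76) = [0.140×19.96/(0.933−0.140)](e^(−0.140×2.76) − e^(−0.933×2.76)) + 1.755 e^(−0.933×2.76)
= 3.524 × (0.6795 − 0.07615) + 1.755 × 0.07615 = 2.260 mg/L.
DO = 9.86 − 2.260 = 7.600 mg/L.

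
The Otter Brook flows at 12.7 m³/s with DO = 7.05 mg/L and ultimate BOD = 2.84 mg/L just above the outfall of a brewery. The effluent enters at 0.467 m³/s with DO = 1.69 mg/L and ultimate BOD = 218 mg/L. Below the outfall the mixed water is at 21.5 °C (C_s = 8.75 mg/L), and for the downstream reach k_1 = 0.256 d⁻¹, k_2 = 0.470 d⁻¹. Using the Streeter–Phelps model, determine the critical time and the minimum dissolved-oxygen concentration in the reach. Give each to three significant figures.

Mixed DO = (12.7×7.05 + 0.467×1.69)/(12.7+0.467) = 90.32/13.17 = 6.860 mg/L.
Mixed L₀ = (12.7×2.84 + 0.467×218)/(13.17) = 137.9/13.17 = 10.47 mg/L.
Initial deficit D₀ = C_s − DO₀ = 8.75 − 6.860 = 1.890 mg/L.
t_c = (1/0.2140) ln[(0.470/0.256)(1 − 1.890×0.2140/(0.256×10.47))] = 4.673 × ln(1.559) = 2.075 d.
D_c = (0.256/0.470) × 10.47 × e^(−0.256×2.075) = 0.5447 × 10.47 × 0.5879 = 3.353 mg/L.
Minimum DO = 8.75 − 3.353 = 5.397 mg/L.

t_c ≈ 2.07 d; minimum DO ≈ 5.40 mg/L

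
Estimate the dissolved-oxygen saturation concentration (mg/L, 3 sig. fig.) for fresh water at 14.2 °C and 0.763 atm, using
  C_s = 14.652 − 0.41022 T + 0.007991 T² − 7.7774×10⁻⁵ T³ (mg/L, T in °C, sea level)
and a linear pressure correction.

C_s ≈ 7.79 mg/L

At sea level: C_s = 14.652 − 0.41022×14.2 + 0.007991×14.2² − 7.7774×10⁻⁵×14.2³ = 10.22 mg/L.
Pressure correction: C_s' = 10.22 × 0.763 = 7.794 mg/L.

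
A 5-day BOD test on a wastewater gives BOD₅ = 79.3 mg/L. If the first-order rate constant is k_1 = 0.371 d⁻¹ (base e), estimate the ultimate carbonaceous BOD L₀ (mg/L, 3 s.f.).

L₀ ≈ 94.0 mg/L

BOD₅ = L₀(1 − e^(−5k_1)) ⇒ L₀ = BOD₅ / (1 − e^(−5×0.371))
= 79.3 / (1 − 0.1565) = 79.3 / 0.8435 = 94.01 mg/L.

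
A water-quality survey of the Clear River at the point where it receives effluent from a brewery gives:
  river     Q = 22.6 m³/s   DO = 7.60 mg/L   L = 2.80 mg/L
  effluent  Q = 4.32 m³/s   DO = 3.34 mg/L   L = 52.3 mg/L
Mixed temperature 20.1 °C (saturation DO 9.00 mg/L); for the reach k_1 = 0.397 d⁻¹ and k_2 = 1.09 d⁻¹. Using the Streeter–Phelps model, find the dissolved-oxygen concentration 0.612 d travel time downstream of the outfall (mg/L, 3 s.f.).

Mixed DO = (22.6×7.60 + 4.32×3.34)/(22.6+4.32) = 186.2/26.92 = 6.916 mg/L.
Mixed L₀ = (22.6×2.80 + 4.32×52.3)/(26.92) = 289.2/26.92 = 10.74 mg/L.
Initial deficit D₀ = C_s − DO₀ = 9.00 − 6.916 = 2.084 mg/L.
D(0.612) = [0.397×10.74/(1.09−0.397)](e^(−0.397×0.612) − e^(−1.09×0.612)) + 2.084 e^(−1.09×0.612)
= 6.155 × (0.7843 − 0.5132) + 2.084 × 0.5132 = 2.738 mg/L.
DO = 9.00 − 2.738 = 6.262 mg/L.

DO ≈ 6.26 mg/L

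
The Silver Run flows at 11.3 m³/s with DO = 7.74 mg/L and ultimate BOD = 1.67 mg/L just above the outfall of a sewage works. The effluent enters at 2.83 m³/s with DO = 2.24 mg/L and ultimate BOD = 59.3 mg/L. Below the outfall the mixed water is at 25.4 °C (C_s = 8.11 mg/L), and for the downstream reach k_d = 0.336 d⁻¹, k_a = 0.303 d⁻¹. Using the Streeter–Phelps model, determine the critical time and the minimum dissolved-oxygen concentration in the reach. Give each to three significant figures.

t_c ≈ 2.80 d; minimum DO ≈ 2.40 mg/L

Mixed DO = (11.3×7.74 + 2.83×2.24)/(11.3+2.83) = 93.80/14.13 = 6.638 mg/L.
Mixed L₀ = (11.3×1.67 + 2.83×59.3)/(14.13) = 186.7/14.13 = 13.21 mg/L.
Initial deficit D₀ = C_s − DO₀ = 8.11 − 6.638 = 1.472 mg/L.
t_c = (1/-0.03300) ln[(0.303/0.336)(1 − 1.472×-0.03300/(0.336×13.21))] = -30.30 × ln(0.9117) = 2.803 d.
D_c = (0.336/0.303) × 13.21 × e^(−0.336×2.803) = 1.109 × 13.21 × 0.3899 = 5.713 mg/L.
Minimum DO = 8.11 − 5.713 = 2.397 mg/L.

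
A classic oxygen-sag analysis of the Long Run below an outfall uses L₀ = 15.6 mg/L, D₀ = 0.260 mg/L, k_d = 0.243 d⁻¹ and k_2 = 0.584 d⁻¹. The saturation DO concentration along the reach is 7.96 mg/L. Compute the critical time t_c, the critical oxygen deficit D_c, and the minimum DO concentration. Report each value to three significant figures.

t_c ≈ 2.50 d; D_c ≈ 3.53 mg/L; min DO ≈ 4.43 mg/L

At the critical point dD/dt = 0, so k_d L₀ e^(−k_d t) = k_2 D. Substituting D(t) from the Streeter–Phelps equation and solving for t gives
t_c = ln[(k_2/k_d)(1 − D₀(k_2−k_d)/(k_d L₀))] / (k_2−k_d).
Here k_2−k_d = 0.3410 d⁻¹ and 1 − D₀(k_2−k_d)/(k_d L₀) = 1 − 0.260×0.3410/(0.243×15.6) = 0.9766, so
t_c = ln(2.403 × 0.9766) / 0.3410 = 0.8532 / 0.3410 = 2.502 d.
D_c = (k_d/k_2) L₀ e^(−k_d t_c) = (0.243/0.584) × 15.6 × e^(−0.243×2.502) = 0.4161 × 15.6 × 0.5444 = 3.534 mg/L.
Minimum DO = C_s − D_c = 7.96 − 3.534 = 4.426 mg/L.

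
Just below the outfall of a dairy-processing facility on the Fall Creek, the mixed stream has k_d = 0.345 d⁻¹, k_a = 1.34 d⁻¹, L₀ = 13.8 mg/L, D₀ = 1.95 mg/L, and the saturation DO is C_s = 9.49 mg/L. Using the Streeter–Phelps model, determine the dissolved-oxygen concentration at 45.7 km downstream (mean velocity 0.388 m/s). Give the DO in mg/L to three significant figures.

Travel time t = x/v = 45.7 km / (0.388 m/s) = 45700 m / 0.388 m/s = 117800 s = 1.363 d.
k_d L₀/(k_a−k_d) = 0.345×13.8/(1.34−0.345) = 4.761/0.9950 = 4.785 mg/L.
e^(−k_d t) = e^(−0.345×1.363) = 0.6248; e^(−k_a t) = e^(−1.34×1.363) = 0.1609.
D = 4.785 × (0.6248 − 0.1609) + 1.95 × 0.1609 = 2.220 + 0.3138 = 2.533 mg/L.
DO = C_s − D = 9.49 − 2.533 = 6.957 mg/L.

DO ≈ 6.96 mg/L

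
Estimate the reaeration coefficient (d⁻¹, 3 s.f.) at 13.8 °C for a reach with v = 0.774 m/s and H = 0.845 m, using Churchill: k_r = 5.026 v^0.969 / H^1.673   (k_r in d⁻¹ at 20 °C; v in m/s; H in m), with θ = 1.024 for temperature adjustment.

k_r ≈ 4.49 d⁻¹

k_r(20) = 5.026 × 0.774^0.969 / 0.845^1.673 = 5.026 × 0.7802 / 0.7545 = 5.197 d⁻¹.
k_r(13.8) = 5.197 × 1.024^(13.8−20) = 5.197 × 0.8633 = 4.487 d⁻¹.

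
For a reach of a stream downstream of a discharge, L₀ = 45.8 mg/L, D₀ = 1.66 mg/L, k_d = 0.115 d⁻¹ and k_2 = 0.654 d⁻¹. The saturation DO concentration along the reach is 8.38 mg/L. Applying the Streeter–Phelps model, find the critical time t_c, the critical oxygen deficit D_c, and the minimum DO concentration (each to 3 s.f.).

At the critical point dD/dt = 0, so k_d L₀ e^(−k_d t) = k_2 D. Substituting D(t) from the Streeter–Phelps equation and solving for t gives
t_c = ln[(k_2/k_d)(1 − D₀(k_2−k_d)/(k_d L₀))] / (k_2−k_d).
Here k_2−k_d = 0.5390 d⁻¹ and 1 − D₀(k_2−k_d)/(k_d L₀) = 1 − 1.66×0.5390/(0.115×45.8) = 0.8301, so
t_c = ln(5.687 × 0.8301) / 0.5390 = 1.552 / 0.5390 = 2.879 d.
D_c = (k_d/k_2) L₀ e^(−k_d t_c) = (0.115/0.654) × 45.8 × e^(−0.115×2.879) = 0.1758 × 45.8 × 0.7181 = 5.783 mg/L.
Minimum DO = C_s − D_c = 8.38 − 5.783 = 2.597 mg/L.

t_c ≈ 2.88 d; D_c ≈ 5.78 mg/L; min DO ≈ 2.60 mg/L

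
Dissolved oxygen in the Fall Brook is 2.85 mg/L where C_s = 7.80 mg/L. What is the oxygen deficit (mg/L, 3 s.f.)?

D = C_s − C = 7.80 − 2.85 = 4.95 mg/L.

D ≈ 4.95 mg/L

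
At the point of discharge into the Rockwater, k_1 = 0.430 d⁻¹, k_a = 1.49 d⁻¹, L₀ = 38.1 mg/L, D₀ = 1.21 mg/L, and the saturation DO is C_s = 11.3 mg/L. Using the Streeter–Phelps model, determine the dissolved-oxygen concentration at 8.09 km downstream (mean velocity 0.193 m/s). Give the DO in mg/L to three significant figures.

Travel time t = x/v = 8.09 km / (0.193 m/s) = 8090 m / 0.193 m/s = 41920 s = 0.4852 d.
k_1 L₀/(k_a−k_1) = 0.430×38.1/(1.49−0.430) = 16.38/1.060 = 15.46 mg/L.
e^(−k_1 t) = e^(−0.430×0.4852) = 0.8117; e^(−k_a t) = e^(−1.49×0.4852) = 0.4854.
D = 15.46 × (0.8117 − 0.4854) + 1.21 × 0.4854 = 5.044 + 0.5873 = 5.631 mg/L.
DO = C_s − D = 11.3 − 5.631 = 5.669 mg/L.

DO ≈ 5.67 mg/L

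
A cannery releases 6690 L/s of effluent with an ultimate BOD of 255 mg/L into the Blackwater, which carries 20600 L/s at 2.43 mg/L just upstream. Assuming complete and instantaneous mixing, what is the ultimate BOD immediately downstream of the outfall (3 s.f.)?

Flow-weighted mixing: C = (Q_r C_r + Q_w C_w)/(Q_r + Q_w)
= (20600×2.43 + 6690×255)/(20600 + 6690) = 1.756×10^6/27290 = 64.35 mg/L.

64.3 mg/L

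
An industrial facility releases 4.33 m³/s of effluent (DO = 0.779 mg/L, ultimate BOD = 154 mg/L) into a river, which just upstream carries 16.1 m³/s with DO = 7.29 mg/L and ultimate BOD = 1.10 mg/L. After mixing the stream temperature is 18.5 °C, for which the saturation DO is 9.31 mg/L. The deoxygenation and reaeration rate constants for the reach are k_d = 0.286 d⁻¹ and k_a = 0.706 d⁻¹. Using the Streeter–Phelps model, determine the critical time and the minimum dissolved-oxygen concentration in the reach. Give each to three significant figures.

Mixed DO = (16.1×7.29 + 4.33×0.779)/(16.1+4.33) = 120.7/20.43 = 5.910 mg/L.
Mixed L₀ = (16.1×1.10 + 4.33×154)/(20.43) = 684.5/20.43 = 33.51 mg/L.
Initial deficit D₀ = C_s − DO₀ = 9.31 − 5.910 = 3.400 mg/L.
t_c = (1/0.4200) ln[(0.706/0.286)(1 − 3.400×0.4200/(0.286×33.51))] = 2.381 × ln(2.101) = 1.767 d.
D_c = (0.286/0.706) × 33.51 × e^(−0.286×1.767) = 0.4051 × 33.51 × 0.6032 = 8.188 mg/L.
Minimum DO = 9.31 − 8.188 = 1.122 mg/L.

t_c ≈ 1.77 d; minimum DO ≈ 1.12 mg/L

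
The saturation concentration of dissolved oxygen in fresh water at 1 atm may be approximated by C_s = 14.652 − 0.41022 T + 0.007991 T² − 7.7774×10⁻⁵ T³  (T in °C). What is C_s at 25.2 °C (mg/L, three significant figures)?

C_s ≈ 8.14 mg/L

C_s = 14.652 − 0.41022×25.2 + 0.007991×25.2² − 7.7774×10⁻⁵×25.2³ = 8.144 mg/L.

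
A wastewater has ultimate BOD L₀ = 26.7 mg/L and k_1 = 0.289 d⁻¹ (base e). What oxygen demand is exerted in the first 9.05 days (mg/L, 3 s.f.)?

y ≈ 24.7 mg/L

y_t = L₀(1 − e^(−k_1 t)) = 26.7 × (1 − e^(−0.289×9.05))
= 26.7 × (1 − 0.07313) = 26.7 × 0.9269 = 24.75 mg/L.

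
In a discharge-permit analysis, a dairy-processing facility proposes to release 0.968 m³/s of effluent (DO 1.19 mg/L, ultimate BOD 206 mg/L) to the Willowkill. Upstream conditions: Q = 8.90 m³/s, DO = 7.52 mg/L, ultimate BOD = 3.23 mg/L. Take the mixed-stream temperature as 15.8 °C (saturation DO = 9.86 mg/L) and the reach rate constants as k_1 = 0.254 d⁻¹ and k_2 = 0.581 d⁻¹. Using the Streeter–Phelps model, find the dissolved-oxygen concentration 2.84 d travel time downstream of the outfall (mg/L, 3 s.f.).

DO ≈ 4.01 mg/L

Mixed DO = (8.90×7.52 + 0.968×1.19)/(8.90+0.968) = 68.08/9.868 = 6.899 mg/L.
Mixed L₀ = (8.90×3.23 + 0.968×206)/(9.868) = 228.2/9.868 = 23.12 mg/L.
Initial deficit D₀ = C_s − DO₀ = 9.86 − 6.899 = 2.961 mg/L.
D(2.84) = [0.254×23.12/(0.581−0.254)](e^(−0.254×2.84) − e^(−0.581×2.84)) + 2.961 e^(−0.581×2.84)
= 17.96 × (0.4861 − 0.1920) + 2.961 × 0.1920 = 5.849 mg/L.
DO = 9.86 − 5.849 = 4.011 mg/L.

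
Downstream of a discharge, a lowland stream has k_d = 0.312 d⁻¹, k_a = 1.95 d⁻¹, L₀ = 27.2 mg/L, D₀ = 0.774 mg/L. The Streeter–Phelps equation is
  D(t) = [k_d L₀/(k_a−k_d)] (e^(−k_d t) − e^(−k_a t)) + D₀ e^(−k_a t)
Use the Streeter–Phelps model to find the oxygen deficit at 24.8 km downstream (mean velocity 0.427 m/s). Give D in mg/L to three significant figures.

D ≈ 3.01 mg/L

Travel time t = x/v = 24.8 km / (0.427 m/s) = 24800 m / 0.427 m/s = 58080 s = 0.6722 d.
k_d L₀/(k_a−k_d) = 0.312×27.2/(1.95−0.312) = 8.486/1.638 = 5.181 mg/L.
e^(−k_d t) = e^(−0.312×0.6722) = 0.8108; e^(−k_a t) = e^(−1.95×0.6722) = 0.2696.
D = 5.181 × (0.8108 − 0.2696) + 0.774 × 0.2696 = 2.804 + 0.2087 = 3.013 mg/L.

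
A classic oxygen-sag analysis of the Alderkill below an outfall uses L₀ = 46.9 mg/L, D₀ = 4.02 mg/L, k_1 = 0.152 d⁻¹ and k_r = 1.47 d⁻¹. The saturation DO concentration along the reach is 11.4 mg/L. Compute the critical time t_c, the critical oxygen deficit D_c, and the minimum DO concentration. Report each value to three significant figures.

At the critical point dD/dt = 0, so k_1 L₀ e^(−k_1 t) = k_r D. Substituting D(t) from the Streeter–Phelps equation and solving for t gives
t_c = ln[(k_r/k_1)(1 − D₀(k_r−k_1)/(k_1 L₀))] / (k_r−k_1).
Here k_r−k_1 = 1.318 d⁻¹ and 1 − D₀(k_r−k_1)/(k_1 L₀) = 1 − 4.02×1.318/(0.152×46.9) = 0.2568, so
t_c = ln(9.671 × 0.2568) / 1.318 = 0.9096 / 1.318 = 0.6901 d.
L(t_c) = L₀ e^(−k_1 t_c) = 46.9 × 0.9004 = 42.23 mg/L, and at the critical point k_r D_c = k_1 L, so D_c = (0.152/1.47) × 42.23 = 4.367 mg/L.
Minimum DO = C_s − D_c = 11.4 − 4.367 = 7.033 mg/L.

t_c ≈ 0.690 d; D_c ≈ 4.37 mg/L; min DO ≈ 7.03 mg/L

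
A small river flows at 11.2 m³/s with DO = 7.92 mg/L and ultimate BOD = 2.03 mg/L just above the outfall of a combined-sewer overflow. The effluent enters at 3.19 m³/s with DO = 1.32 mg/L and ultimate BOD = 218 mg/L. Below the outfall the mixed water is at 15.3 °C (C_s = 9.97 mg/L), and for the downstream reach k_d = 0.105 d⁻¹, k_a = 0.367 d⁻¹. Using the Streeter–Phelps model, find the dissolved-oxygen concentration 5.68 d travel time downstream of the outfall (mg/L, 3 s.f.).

Mixed DO = (11.2×7.92 + 3.19×1.32)/(11.2+3.19) = 92.91/14.39 = 6.457 mg/L.
Mixed L₀ = (11.2×2.03 + 3.19×218)/(14.39) = 718.2/14.39 = 49.91 mg/L.
Initial deficit D₀ = C_s − DO₀ = 9.97 − 6.457 = 3.513 mg/L.
D(5.68) = [0.105×49.91/(0.367−0.105)](e^(−0.105×5.68) − e^(−0.367×5.68)) + 3.513 e^(−0.367×5.68)
= 20.00 × (0.5508 − 0.1244) + 3.513 × 0.1244 = 8.966 mg/L.
DO = 9.97 − 8.966 = 1.004 mg/L.

DO ≈ 1.00 mg/L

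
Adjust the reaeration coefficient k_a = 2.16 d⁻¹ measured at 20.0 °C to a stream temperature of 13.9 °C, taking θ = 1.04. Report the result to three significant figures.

k_a ≈ 1.70 d⁻¹

k_a(T₂) = k_a(T₁) · θ^(T₂−T₁) = 2.16 × 1.04^(13.9−20.0)
= 2.16 × 1.04^-6.10 = 2.16 × 0.7872 = 1.700 d⁻¹.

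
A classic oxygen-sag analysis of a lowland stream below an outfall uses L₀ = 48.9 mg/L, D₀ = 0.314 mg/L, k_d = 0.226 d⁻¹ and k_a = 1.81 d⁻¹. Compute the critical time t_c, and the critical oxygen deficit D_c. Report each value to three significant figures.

t_c ≈ 1.28 d; D_c ≈ 4.57 mg/L

t_c = [1/(k_a−k_d)] ln[(k_a/k_d)(1 − D₀(k_a−k_d)/(k_d L₀))]
= [1/(1.81−0.226)] ln[(1.81/0.226)(1 − 0.314×1.584/(0.226×48.9))]
= (1/1.584) ln[8.009 × 0.9550] = 0.6313 × ln(7.648) = 0.6313 × 2.034 = 1.284 d.
L(t_c) = L₀ e^(−k_d t_c) = 48.9 × 0.7481 = 36.58 mg/L, and at the critical point k_a D_c = k_d L, so D_c = (0.226/1.81) × 36.58 = 4.567 mg/L.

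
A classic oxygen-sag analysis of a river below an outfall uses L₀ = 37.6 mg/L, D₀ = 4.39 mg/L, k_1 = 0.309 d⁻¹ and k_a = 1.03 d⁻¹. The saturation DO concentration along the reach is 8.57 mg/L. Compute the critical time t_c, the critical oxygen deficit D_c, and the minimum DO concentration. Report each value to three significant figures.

t_c ≈ 1.23 d; D_c ≈ 7.72 mg/L; min DO ≈ 0.854 mg/L

With k_a/k_1 = 3.333 and 1 − D₀(k_a−k_1)/(k_1 L₀) = 0.7276,
t_c = ln(3.333 × 0.7276) / (1.03 − 0.309) = ln(2.425) / 0.7210 = 0.8859/0.7210 = 1.229 d.
L(t_c) = L₀ e^(−k_1 t_c) = 37.6 × 0.6841 = 25.72 mg/L, and at the critical point k_a D_c = k_1 L, so D_c = (0.309/1.03) × 25.72 = 7.716 mg/L.
Minimum DO = C_s − D_c = 8.57 − 7.716 = 0.8536 mg/L.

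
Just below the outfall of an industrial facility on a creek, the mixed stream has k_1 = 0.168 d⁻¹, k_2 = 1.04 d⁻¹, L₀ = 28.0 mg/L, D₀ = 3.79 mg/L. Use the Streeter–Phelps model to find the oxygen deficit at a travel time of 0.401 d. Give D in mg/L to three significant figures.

k_1 L₀/(k_2−k_1) = 0.168×28.0/(1.04−0.168) = 4.704/0.8720 = 5.394 mg/L.
e^(−k_1 t) = e^(−0.168×0.4010) = 0.9349; e^(−k_2 t) = e^(−1.04×0.4010) = 0.6590.
D = 5.394 × (0.9349 − 0.6590) + 3.79 × 0.6590 = 1.488 + 2.498 = 3.986 mg/L.

D ≈ 3.99 mg/L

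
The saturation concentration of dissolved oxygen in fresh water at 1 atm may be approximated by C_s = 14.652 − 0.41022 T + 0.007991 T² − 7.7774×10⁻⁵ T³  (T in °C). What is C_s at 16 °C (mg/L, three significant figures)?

C_s ≈ 9.82 mg/L

C_s = 14.652 − 0.41022×16 + 0.007991×16² − 7.7774×10⁻⁵×16³ = 9.816 mg/L.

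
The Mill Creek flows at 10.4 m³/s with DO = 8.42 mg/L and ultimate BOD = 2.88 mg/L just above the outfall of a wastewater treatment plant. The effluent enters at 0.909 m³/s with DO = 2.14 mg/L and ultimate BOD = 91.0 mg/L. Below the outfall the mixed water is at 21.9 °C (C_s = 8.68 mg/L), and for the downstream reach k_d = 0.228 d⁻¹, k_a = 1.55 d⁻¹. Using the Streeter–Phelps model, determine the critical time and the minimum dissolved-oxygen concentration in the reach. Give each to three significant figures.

Mixed DO = (10.4×8.42 + 0.909×2.14)/(10.4+0.909) = 89.51/11.31 = 7.915 mg/L.
Mixed L₀ = (10.4×2.88 + 0.909×91.0)/(11.31) = 112.7/11.31 = 9.963 mg/L.
Initial deficit D₀ = C_s − DO₀ = 8.68 − 7.915 = 0.7648 mg/L.
t_c = (1/1.322) ln[(1.55/0.228)(1 − 0.7648×1.322/(0.228×9.963))] = 0.7564 × ln(3.772) = 1.004 d.
D_c = (0.228/1.55) × 9.963 × e^(−0.228×1.004) = 0.1471 × 9.963 × 0.7953 = 1.166 mg/L.
Minimum DO = 8.68 − 1.166 = 7.514 mg/L.

t_c ≈ 1.00 d; minimum DO ≈ 7.51 mg/L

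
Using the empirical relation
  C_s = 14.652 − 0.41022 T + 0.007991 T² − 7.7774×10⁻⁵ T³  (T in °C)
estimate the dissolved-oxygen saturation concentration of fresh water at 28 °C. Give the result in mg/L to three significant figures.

C_s = 14.652 − 0.41022×28 + 0.007991×28² − 7.7774×10⁻⁵×28³ = 7.723 mg/L.

C_s ≈ 7.72 mg/L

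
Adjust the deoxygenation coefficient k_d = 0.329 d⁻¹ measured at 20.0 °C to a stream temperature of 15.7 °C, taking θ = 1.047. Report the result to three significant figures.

k_d ≈ 0.270 d⁻¹

k_d(T₂) = k_d(T₁) · θ^(T₂−T₁) = 0.329 × 1.047^(15.7−20.0)
= 0.329 × 1.047^-4.30 = 0.329 × 0.8208 = 0.2700 d⁻¹.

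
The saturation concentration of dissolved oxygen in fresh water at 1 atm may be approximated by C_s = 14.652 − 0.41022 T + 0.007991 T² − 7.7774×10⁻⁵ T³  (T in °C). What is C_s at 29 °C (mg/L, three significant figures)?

C_s ≈ 7.58 mg/L

C_s = 14.652 − 0.41022×29 + 0.007991×29² − 7.7774×10⁻⁵×29³ = 7.579 mg/L.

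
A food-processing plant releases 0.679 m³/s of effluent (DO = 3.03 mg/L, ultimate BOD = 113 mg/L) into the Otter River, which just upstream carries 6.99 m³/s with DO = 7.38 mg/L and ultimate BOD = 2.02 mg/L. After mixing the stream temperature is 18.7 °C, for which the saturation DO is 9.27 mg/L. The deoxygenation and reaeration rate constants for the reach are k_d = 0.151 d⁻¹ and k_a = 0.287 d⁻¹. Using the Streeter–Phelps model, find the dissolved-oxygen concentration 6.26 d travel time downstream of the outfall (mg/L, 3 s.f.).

Mixed DO = (6.99×7.38 + 0.679×3.03)/(6.99+0.679) = 53.64/7.669 = 6.995 mg/L.
Mixed L₀ = (6.99×2.02 + 0.679×113)/(7.669) = 90.85/7.669 = 11.85 mg/L.
Initial deficit D₀ = C_s − DO₀ = 9.27 − 6.995 = 2.275 mg/L.
D(6.26) = [0.151×11.85/(0.287−0.151)](e^(−0.151×6.26) − e^(−0.287×6.26)) + 2.275 e^(−0.287×6.26)
= 13.15 × (0.3886 − 0.1659) + 2.275 × 0.1659 = 3.307 mg/L.
DO = 9.27 − 3.307 = 5.963 mg/L.

DO ≈ 5.96 mg/L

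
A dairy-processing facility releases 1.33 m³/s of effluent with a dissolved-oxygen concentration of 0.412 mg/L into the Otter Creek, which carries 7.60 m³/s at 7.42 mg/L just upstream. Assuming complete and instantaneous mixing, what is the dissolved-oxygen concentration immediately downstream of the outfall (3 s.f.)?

Flow-weighted mixing: C = (Q_r C_r + Q_w C_w)/(Q_r + Q_w)
= (7.60×7.42 + 1.33×0.412)/(7.60 + 1.33) = 56.94/8.930 = 6.376 mg/L.

6.38 mg/L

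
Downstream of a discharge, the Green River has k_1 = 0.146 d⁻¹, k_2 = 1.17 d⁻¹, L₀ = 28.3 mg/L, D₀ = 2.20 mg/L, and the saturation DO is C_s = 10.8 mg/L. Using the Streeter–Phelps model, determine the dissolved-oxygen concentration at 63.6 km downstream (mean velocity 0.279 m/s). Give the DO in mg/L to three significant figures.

Travel time t = x/v = 63.6 km / (0.279 m/s) = 63600 m / 0.279 m/s = 228000 s = 2.638 d.
k_1 L₀/(k_2−k_1) = 0.146×28.3/(1.17−0.146) = 4.132/1.024 = 4.035 mg/L.
e^(−k_1 t) = e^(−0.146×2.638) = 0.6803; e^(−k_2 t) = e^(−1.17×2.638) = 0.04564.
D = 4.035 × (0.6803 − 0.04564) + 2.20 × 0.04564 = 2.561 + 0.1004 = 2.661 mg/L.
DO = C_s − D = 10.8 − 2.661 = 8.139 mg/L.

DO ≈ 8.14 mg/L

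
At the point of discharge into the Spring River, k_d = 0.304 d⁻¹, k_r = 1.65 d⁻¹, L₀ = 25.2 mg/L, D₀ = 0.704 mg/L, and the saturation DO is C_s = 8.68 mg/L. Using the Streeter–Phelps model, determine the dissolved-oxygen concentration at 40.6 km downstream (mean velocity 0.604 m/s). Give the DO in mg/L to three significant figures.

DO ≈ 5.57 mg/L

Travel time t = x/v = 40.6 km / (0.604 m/s) = 40600 m / 0.604 m/s = 67220 s = 0.7780 d.
k_d L₀/(k_r−k_d) = 0.304×25.2/(1.65−0.304) = 7.661/1.346 = 5.692 mg/L.
e^(−k_d t) = e^(−0.304×0.7780) = 0.7894; e^(−k_r t) = e^(−1.65×0.7780) = 0.2770.
D = 5.692 × (0.7894 − 0.2770) + 0.704 × 0.2770 = 2.916 + 0.1950 = 3.111 mg/L.
DO = C_s − D = 8.68 − 3.111 = 5.569 mg/L.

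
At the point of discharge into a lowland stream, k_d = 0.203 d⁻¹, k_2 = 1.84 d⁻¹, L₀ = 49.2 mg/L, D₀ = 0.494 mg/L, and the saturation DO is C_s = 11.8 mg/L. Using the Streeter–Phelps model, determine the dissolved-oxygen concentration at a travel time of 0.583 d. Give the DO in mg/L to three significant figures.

DO ≈ 8.30 mg/L

k_d L₀/(k_2−k_d) = 0.203×49.2/(1.84−0.203) = 9.988/1.637 = 6.101 mg/L.
e^(−k_d t) = e^(−0.203×0.5830) = 0.8884; e^(−k_2 t) = e^(−1.84×0.5830) = 0.3421.
D = 6.101 × (0.8884 − 0.3421) + 0.494 × 0.3421 = 3.333 + 0.1690 = 3.502 mg/L.
DO = C_s − D = 11.8 − 3.502 = 8.298 mg/L.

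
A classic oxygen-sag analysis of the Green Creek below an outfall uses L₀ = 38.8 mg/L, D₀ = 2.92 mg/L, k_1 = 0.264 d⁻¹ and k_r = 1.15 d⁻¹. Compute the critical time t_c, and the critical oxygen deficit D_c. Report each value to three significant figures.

t_c ≈ 1.33 d; D_c ≈ 6.27 mg/L

t_c = [1/(k_r−k_1)] ln[(k_r/k_1)(1 − D₀(k_r−k_1)/(k_1 L₀))]
= [1/(1.15−0.264)] ln[(1.15/0.264)(1 − 2.92×0.8860/(0.264×38.8))]
= (1/0.8860) ln[4.356 × 0.7474] = 1.129 × ln(3.256) = 1.129 × 1.180 = 1.332 d.
L(t_c) = L₀ e^(−k_1 t_c) = 38.8 × 0.7035 = 27.29 mg/L, and at the critical point k_r D_c = k_1 L, so D_c = (0.264/1.15) × 27.29 = 6.266 mg/L.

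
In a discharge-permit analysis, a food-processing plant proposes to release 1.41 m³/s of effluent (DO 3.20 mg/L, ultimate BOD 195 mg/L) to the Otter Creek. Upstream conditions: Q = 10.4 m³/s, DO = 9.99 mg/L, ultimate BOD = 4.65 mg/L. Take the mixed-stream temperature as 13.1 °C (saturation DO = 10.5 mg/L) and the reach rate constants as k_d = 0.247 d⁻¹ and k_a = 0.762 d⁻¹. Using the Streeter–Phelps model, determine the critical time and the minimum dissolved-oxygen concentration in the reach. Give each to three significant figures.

Mixed DO = (10.4×9.99 + 1.41×3.20)/(10.4+1.41) = 108.4/11.81 = 9.179 mg/L.
Mixed L₀ = (10.4×4.65 + 1.41×195)/(11.81) = 323.3/11.81 = 27.38 mg/L.
Initial deficit D₀ = C_s − DO₀ = 10.5 − 9.179 = 1.321 mg/L.
t_c = (1/0.5150) ln[(0.762/0.247)(1 − 1.321×0.5150/(0.247×27.38))] = 1.942 × ln(2.775) = 1.982 d.
D_c = (0.247/0.762) × 27.38 × e^(−0.247×1.982) = 0.3241 × 27.38 × 0.6130 = 5.439 mg/L.
Minimum DO = 10.5 − 5.439 = 5.061 mg/L.

t_c ≈ 1.98 d; minimum DO ≈ 5.06 mg/L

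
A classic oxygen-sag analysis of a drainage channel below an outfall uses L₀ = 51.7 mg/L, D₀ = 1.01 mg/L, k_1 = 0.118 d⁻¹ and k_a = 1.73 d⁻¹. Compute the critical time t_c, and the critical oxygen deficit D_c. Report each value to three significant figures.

t_c = [1/(k_a−k_1)] ln[(k_a/k_1)(1 − D₀(k_a−k_1)/(k_1 L₀))]
= [1/(1.73−0.118)] ln[(1.73/0.118)(1 − 1.01×1.612/(0.118×51.7))]
= (1/1.612) ln[14.66 × 0.7331] = 0.6203 × ln(10.75) = 0.6203 × 2.375 = 1.473 d.
L(t_c) = L₀ e^(−k_1 t_c) = 51.7 × 0.8404 = 43.45 mg/L, and at the critical point k_a D_c = k_1 L, so D_c = (0.118/1.73) × 43.45 = 2.964 mg/L.

t_c ≈ 1.47 d; D_c ≈ 2.96 mg/L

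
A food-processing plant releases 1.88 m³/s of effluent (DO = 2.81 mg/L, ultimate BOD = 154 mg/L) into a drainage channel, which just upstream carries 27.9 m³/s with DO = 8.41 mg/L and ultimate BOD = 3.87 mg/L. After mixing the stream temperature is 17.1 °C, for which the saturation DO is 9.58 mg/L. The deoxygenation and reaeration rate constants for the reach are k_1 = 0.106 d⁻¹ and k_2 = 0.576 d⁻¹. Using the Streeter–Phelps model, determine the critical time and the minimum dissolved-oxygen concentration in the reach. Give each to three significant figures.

Mixed DO = (27.9×8.41 + 1.88×2.81)/(27.9+1.88) = 239.9/29.78 = 8.056 mg/L.
Mixed L₀ = (27.9×3.87 + 1.88×154)/(29.78) = 397.5/29.78 = 13.35 mg/L.
Initial deficit D₀ = C_s − DO₀ = 9.58 − 8.056 = 1.524 mg/L.
t_c = (1/0.4700) ln[(0.576/0.106)(1 − 1.524×0.4700/(0.106×13.35))] = 2.128 × ln(2.684) = 2.101 d.
D_c = (0.106/0.576) × 13.35 × e^(−0.106×2.101) = 0.1840 × 13.35 × 0.8004 = 1.966 mg/L.
Minimum DO = 9.58 − 1.966 = 7.614 mg/L.

t_c ≈ 2.10 d; minimum DO ≈ 7.61 mg/L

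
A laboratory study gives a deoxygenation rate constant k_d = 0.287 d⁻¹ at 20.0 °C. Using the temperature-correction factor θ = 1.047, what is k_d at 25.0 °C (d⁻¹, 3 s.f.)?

k_d ≈ 0.361 d⁻¹

k_d(T₂) = k_d(T₁) · θ^(T₂−T₁) = 0.287 × 1.047^(25.0−20.0)
= 0.287 × 1.047^5.00 = 0.287 × 1.258 = 0.3611 d⁻¹.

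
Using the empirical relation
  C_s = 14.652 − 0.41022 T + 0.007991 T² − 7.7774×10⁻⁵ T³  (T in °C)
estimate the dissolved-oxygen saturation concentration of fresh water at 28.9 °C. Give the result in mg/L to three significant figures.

C_s = 14.652 − 0.41022×28.9 + 0.007991×28.9² − 7.7774×10⁻⁵×28.9³ = 7.594 mg/L.

C_s ≈ 7.59 mg/L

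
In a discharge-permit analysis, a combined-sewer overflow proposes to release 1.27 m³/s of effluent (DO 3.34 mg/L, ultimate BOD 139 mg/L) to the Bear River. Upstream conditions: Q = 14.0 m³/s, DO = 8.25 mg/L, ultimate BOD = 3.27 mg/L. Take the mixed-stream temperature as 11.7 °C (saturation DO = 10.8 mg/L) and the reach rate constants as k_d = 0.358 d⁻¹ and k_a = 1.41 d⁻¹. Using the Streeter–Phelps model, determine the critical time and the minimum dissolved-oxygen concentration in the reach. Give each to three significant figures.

Mixed DO = (14.0×8.25 + 1.27×3.34)/(14.0+1.27) = 119.7/15.27 = 7.842 mg/L.
Mixed L₀ = (14.0×3.27 + 1.27×139)/(15.27) = 222.3/15.27 = 14.56 mg/L.
Initial deficit D₀ = C_s − DO₀ = 10.8 − 7.842 = 2.958 mg/L.
t_c = (1/1.052) ln[(1.41/0.358)(1 − 2.958×1.052/(0.358×14.56))] = 0.9506 × ln(1.587) = 0.4389 d.
D_c = (0.358/1.41) × 14.56 × e^(−0.358×0.4389) = 0.2539 × 14.56 × 0.8546 = 3.159 mg/L.
Minimum DO = 10.8 − 3.159 = 7.641 mg/L.

t_c ≈ 0.439 d; minimum DO ≈ 7.64 mg/L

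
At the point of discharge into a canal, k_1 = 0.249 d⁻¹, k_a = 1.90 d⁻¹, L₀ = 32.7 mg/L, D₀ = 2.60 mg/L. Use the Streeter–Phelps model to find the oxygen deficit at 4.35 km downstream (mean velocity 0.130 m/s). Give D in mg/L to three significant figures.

Travel time t = x/v = 4.35 km / (0.130 m/s) = 4350 m / 0.130 m/s = 33460 s = 0.3873 d.
k_1 L₀/(k_a−k_1) = 0.249×32.7/(1.90−0.249) = 8.142/1.651 = 4.932 mg/L.
e^(−k_1 t) = e^(−0.249×0.3873) = 0.9081; e^(−k_a t) = e^(−1.90×0.3873) = 0.4791.
D = 4.932 × (0.9081 − 0.4791) + 2.60 × 0.4791 = 2.116 + 1.246 = 3.361 mg/L.

D ≈ 3.36 mg/L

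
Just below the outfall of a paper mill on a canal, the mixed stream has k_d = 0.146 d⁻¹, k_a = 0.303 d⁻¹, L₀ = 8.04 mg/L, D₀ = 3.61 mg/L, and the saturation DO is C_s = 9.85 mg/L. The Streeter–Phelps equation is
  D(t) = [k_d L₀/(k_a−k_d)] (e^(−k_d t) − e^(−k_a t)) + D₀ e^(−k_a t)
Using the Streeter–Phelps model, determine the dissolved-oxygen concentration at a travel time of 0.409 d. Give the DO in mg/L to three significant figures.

k_d L₀/(k_a−k_d) = 0.146×8.04/(0.303−0.146) = 1.174/0.1570 = 7.477 mg/L.
e^(−k_d t) = e^(−0.146×0.4090) = 0.9420; e^(−k_a t) = e^(−0.303×0.4090) = 0.8834.
D = 7.477 × (0.9420 − 0.8834) + 3.61 × 0.8834 = 0.4381 + 3.189 = 3.627 mg/L.
DO = C_s − D = 9.85 − 3.627 = 6.223 mg/L.

DO ≈ 6.22 mg/L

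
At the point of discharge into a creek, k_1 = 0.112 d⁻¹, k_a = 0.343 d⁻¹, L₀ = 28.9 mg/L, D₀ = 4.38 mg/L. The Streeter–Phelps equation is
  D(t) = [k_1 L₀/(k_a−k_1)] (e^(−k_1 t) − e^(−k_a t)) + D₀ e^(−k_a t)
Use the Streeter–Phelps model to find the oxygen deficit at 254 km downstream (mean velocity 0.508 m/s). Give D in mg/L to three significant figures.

D ≈ 6.01 mg/L

Travel time t = x/v = 254 km / (0.508 m/s) = 254000 m / 0.508 m/s = 500000 s = 5.787 d.
k_1 L₀/(k_a−k_1) = 0.112×28.9/(0.343−0.112) = 3.237/0.2310 = 14.01 mg/L.
e^(−k_1 t) = e^(−0.112×5.787) = 0.5230; e^(−k_a t) = e^(−0.343×5.787) = 0.1374.
D = 14.01 × (0.5230 − 0.1374) + 4.38 × 0.1374 = 5.403 + 0.6018 = 6.005 mg/L.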